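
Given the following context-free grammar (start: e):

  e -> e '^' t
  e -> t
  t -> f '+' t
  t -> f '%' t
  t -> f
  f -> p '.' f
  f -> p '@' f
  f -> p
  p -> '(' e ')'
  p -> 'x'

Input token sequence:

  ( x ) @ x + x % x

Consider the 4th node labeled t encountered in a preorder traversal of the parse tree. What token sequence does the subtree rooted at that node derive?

[e [t [f [p ( [e [t [f [p x]]]] )] @ [f [p x]]] + [t [f [p x]] % [t [f [p x]]]]]]

x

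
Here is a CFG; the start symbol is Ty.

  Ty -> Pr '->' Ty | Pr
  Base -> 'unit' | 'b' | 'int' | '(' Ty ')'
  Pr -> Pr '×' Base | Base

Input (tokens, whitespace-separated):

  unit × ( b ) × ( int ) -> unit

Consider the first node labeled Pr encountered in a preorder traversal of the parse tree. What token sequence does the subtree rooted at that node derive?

[Ty [Pr [Pr [Pr [Base unit]] × [Base ( [Ty [Pr [Base b]]] )]] × [Base ( [Ty [Pr [Base int]]] )]] -> [Ty [Pr [Base unit]]]]

unit × ( b ) × ( int )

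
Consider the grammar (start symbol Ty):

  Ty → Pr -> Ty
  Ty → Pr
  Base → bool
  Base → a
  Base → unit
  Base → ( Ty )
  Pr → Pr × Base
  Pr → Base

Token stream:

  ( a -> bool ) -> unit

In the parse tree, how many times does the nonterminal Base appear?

4

[Ty [Pr [Base ( [Ty [Pr [Base a]] -> [Ty [Pr [Base bool]]]] )]] -> [Ty [Pr [Base unit]]]]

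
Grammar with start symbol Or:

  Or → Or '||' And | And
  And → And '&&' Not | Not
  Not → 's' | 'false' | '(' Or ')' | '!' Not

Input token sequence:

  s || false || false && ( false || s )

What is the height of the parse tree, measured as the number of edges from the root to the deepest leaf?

7

[Or [Or [Or [And [Not s]]] || [And [Not false]]] || [And [And [Not false]] && [Not ( [Or [Or [And [Not false]]] || [And [Not s]]] )]]]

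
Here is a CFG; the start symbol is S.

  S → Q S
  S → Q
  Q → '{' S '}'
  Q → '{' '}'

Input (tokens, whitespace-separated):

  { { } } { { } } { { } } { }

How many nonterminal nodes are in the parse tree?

14

[S [Q { [S [Q { }]] }] [S [Q { [S [Q { }]] }] [S [Q { [S [Q { }]] }] [S [Q { }]]]]]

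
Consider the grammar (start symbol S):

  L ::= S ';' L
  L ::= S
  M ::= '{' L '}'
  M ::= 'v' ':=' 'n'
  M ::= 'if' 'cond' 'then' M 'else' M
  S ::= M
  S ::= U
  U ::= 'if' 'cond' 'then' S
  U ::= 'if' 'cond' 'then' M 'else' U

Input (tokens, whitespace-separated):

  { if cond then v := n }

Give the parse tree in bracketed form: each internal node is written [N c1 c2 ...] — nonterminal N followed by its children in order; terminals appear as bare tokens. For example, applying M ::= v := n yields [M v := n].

S
M
{ L }
{ S }
{ U }
{ if cond then S }
{ if cond then M }
{ if cond then v := n }

[S [M { [L [S [U if cond then [S [M v := n]]]]] }]]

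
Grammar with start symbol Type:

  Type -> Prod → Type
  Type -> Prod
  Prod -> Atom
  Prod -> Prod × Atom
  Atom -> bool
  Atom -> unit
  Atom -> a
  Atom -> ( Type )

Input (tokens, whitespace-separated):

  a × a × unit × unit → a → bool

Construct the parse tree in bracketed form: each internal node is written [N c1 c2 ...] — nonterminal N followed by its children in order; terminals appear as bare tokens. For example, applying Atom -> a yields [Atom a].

Type
Prod → Type
Prod × Atom → Type
Prod × Atom × Atom → Type
Prod × Atom × Atom × Atom → Type
Atom × Atom × Atom × Atom → Type
a × Atom × Atom × Atom → Type
a × a × Atom × Atom → Type
a × a × unit × Atom → Type
a × a × unit × unit → Type
a × a × unit × unit → Prod → Type
a × a × unit × unit → Atom → Type
a × a × unit × unit → a → Type
a × a × unit × unit → a → Prod
a × a × unit × unit → a → Atom
a × a × unit × unit → a → bool

[Type [Prod [Prod [Prod [Prod [Atom a]] × [Atom a]] × [Atom unit]] × [Atom unit]] → [Type [Prod [Atom a]] → [Type [Prod [Atom bool]]]]]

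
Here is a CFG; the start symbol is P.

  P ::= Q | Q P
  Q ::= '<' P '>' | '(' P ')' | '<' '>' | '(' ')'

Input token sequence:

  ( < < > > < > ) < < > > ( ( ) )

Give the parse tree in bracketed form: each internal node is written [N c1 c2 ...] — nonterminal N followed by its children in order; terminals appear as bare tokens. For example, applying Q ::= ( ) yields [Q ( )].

[P [Q ( [P [Q < [P [Q < >]] >] [P [Q < >]]] )] [P [Q < [P [Q < >]] >] [P [Q ( [P [Q ( )]] )]]]]

P
Q P
( P ) P
( Q P ) P
( < P > P ) P
( < Q > P ) P
( < < > > P ) P
( < < > > Q ) P
( < < > > < > ) P
( < < > > < > ) Q P
( < < > > < > ) < P > P
( < < > > < > ) < Q > P
( < < > > < > ) < < > > P
( < < > > < > ) < < > > Q
( < < > > < > ) < < > > ( P )
( < < > > < > ) < < > > ( Q )
( < < > > < > ) < < > > ( ( ) )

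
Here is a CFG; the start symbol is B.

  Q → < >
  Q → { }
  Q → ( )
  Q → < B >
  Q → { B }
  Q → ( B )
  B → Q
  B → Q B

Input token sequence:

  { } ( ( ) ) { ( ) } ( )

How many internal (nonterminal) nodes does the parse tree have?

12

[B [Q { }] [B [Q ( [B [Q ( )]] )] [B [Q { [B [Q ( )]] }] [B [Q ( )]]]]]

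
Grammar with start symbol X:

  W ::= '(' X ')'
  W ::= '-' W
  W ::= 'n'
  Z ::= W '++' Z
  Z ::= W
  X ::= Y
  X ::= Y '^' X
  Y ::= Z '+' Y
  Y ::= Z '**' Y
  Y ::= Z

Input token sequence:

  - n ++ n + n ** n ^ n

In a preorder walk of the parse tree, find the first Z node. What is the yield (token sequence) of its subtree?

[X [Y [Z [W - [W n]] ++ [Z [W n]]] + [Y [Z [W n]] ** [Y [Z [W n]]]]] ^ [X [Y [Z [W n]]]]]

- n ++ n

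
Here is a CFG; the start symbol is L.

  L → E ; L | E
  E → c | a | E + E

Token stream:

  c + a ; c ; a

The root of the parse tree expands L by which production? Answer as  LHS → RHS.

L → E ; L

[L [E [E c] + [E a]] ; [L [E c] ; [L [E a]]]]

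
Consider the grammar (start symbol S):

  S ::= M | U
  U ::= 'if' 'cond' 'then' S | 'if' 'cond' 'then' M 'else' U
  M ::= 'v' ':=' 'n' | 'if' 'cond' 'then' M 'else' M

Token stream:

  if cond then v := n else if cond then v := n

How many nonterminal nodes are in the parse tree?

[S [U if cond then [M v := n] else [U if cond then [S [M v := n]]]]]

6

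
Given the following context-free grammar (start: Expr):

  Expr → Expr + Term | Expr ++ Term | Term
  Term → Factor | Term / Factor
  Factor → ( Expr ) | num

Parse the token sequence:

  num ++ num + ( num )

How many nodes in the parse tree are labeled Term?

4

[Expr [Expr [Expr [Term [Factor num]]] ++ [Term [Factor num]]] + [Term [Factor ( [Expr [Term [Factor num]]] )]]]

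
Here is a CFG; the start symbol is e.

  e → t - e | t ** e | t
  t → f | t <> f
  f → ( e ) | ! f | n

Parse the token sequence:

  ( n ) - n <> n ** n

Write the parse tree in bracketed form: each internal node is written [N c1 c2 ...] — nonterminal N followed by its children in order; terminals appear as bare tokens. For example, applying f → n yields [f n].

e
t - e
f - e
( e ) - e
( t ) - e
( f ) - e
( n ) - e
( n ) - t ** e
( n ) - t <> f ** e
( n ) - f <> f ** e
( n ) - n <> f ** e
( n ) - n <> n ** e
( n ) - n <> n ** t
( n ) - n <> n ** f
( n ) - n <> n ** n

[e [t [f ( [e [t [f n]]] )]] - [e [t [t [f n]] <> [f n]] ** [e [t [f n]]]]]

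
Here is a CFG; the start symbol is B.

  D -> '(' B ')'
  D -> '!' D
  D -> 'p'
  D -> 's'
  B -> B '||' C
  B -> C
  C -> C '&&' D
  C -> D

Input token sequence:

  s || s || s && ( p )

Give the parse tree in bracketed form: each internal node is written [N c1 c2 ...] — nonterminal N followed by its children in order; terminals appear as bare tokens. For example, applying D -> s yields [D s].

B
B || C
B || C || C
C || C || C
D || C || C
s || C || C
s || D || C
s || s || C
s || s || C && D
s || s || D && D
s || s || s && D
s || s || s && ( B )
s || s || s && ( C )
s || s || s && ( D )
s || s || s && ( p )

[B [B [B [C [D s]]] || [C [D s]]] || [C [C [D s]] && [D ( [B [C [D p]]] )]]]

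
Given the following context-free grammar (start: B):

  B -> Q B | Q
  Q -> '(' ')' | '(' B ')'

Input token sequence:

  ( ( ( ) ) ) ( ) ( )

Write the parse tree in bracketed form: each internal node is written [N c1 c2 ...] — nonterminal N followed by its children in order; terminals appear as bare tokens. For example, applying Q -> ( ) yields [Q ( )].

[B [Q ( [B [Q ( [B [Q ( )]] )]] )] [B [Q ( )] [B [Q ( )]]]]

B
Q B
( B ) B
( Q ) B
( ( B ) ) B
( ( Q ) ) B
( ( ( ) ) ) B
( ( ( ) ) ) Q B
( ( ( ) ) ) ( ) B
( ( ( ) ) ) ( ) Q
( ( ( ) ) ) ( ) ( )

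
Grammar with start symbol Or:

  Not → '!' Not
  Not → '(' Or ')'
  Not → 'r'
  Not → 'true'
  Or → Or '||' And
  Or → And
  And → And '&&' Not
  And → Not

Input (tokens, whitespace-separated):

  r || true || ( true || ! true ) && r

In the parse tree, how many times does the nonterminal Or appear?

[Or [Or [Or [And [Not r]]] || [And [Not true]]] || [And [And [Not ( [Or [Or [And [Not true]]] || [And [Not ! [Not true]]]] )]] && [Not r]]]

5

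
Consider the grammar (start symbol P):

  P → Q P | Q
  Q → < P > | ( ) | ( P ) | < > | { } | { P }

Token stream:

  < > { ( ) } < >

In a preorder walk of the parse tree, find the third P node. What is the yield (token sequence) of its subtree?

[P [Q < >] [P [Q { [P [Q ( )]] }] [P [Q < >]]]]

( )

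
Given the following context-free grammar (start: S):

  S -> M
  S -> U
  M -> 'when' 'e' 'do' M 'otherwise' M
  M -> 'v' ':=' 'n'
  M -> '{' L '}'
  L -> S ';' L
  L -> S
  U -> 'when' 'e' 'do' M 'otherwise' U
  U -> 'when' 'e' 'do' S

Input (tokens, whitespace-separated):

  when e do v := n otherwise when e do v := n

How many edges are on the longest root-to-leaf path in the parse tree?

5

[S [U when e do [M v := n] otherwise [U when e do [S [M v := n]]]]]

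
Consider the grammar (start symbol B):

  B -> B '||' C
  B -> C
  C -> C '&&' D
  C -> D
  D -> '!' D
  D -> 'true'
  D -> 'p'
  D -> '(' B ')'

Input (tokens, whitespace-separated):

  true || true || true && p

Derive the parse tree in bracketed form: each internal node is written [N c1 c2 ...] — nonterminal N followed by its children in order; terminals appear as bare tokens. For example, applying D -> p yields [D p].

[B [B [B [C [D true]]] || [C [D true]]] || [C [C [D true]] && [D p]]]

B
B || C
B || C || C
C || C || C
D || C || C
true || C || C
true || D || C
true || true || C
true || true || C && D
true || true || D && D
true || true || true && D
true || true || true && p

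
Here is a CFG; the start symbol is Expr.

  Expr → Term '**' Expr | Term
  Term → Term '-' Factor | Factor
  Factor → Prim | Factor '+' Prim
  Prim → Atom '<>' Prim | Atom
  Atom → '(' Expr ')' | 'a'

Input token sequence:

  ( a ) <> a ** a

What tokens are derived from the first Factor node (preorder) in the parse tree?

[Expr [Term [Factor [Prim [Atom ( [Expr [Term [Factor [Prim [Atom a]]]]] )] <> [Prim [Atom a]]]]] ** [Expr [Term [Factor [Prim [Atom a]]]]]]

( a ) <> a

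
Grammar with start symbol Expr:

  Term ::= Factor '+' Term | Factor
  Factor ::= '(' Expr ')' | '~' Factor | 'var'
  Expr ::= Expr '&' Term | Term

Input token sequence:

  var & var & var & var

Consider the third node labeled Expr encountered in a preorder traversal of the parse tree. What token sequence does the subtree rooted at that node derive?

var & var

[Expr [Expr [Expr [Expr [Term [Factor var]]] & [Term [Factor var]]] & [Term [Factor var]]] & [Term [Factor var]]]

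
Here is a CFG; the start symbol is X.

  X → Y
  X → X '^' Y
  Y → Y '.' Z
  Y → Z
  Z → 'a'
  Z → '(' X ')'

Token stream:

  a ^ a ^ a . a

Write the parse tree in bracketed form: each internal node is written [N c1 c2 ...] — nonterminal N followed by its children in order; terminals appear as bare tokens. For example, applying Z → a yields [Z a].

[X [X [X [Y [Z a]]] ^ [Y [Z a]]] ^ [Y [Y [Z a]] . [Z a]]]

X
X ^ Y
X ^ Y ^ Y
Y ^ Y ^ Y
Z ^ Y ^ Y
a ^ Y ^ Y
a ^ Z ^ Y
a ^ a ^ Y
a ^ a ^ Y . Z
a ^ a ^ Z . Z
a ^ a ^ a . Z
a ^ a ^ a . a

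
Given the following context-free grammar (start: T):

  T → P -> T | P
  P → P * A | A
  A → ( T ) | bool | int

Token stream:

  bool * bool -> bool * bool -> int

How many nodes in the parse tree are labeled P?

[T [P [P [A bool]] * [A bool]] -> [T [P [P [A bool]] * [A bool]] -> [T [P [A int]]]]]

5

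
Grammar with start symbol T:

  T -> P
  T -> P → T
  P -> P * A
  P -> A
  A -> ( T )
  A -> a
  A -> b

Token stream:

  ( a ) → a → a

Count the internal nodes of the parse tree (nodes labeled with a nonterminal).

[T [P [A ( [T [P [A a]]] )]] → [T [P [A a]] → [T [P [A a]]]]]

12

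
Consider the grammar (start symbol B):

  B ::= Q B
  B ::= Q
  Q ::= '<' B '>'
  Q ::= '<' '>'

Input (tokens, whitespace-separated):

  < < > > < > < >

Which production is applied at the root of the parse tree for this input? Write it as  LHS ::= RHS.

[B [Q < [B [Q < >]] >] [B [Q < >] [B [Q < >]]]]

B ::= Q B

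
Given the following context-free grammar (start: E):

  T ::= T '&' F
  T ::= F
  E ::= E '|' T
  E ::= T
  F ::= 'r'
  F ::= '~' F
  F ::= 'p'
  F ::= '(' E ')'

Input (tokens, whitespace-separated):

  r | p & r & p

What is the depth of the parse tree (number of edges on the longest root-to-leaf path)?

[E [E [T [F r]]] | [T [T [T [F p]] & [F r]] & [F p]]]

5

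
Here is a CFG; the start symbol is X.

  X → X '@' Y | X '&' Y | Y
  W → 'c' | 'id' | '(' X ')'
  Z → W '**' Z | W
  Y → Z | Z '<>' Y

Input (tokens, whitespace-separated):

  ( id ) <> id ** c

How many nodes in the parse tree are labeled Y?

3

[X [Y [Z [W ( [X [Y [Z [W id]]]] )]] <> [Y [Z [W id] ** [Z [W c]]]]]]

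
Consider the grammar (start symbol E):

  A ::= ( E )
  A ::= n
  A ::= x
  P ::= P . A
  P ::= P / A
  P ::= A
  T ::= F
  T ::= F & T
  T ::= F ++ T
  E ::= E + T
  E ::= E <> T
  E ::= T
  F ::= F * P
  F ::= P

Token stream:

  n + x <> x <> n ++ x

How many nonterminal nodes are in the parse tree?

24

[E [E [E [E [T [F [P [A n]]]]] + [T [F [P [A x]]]]] <> [T [F [P [A x]]]]] <> [T [F [P [A n]]] ++ [T [F [P [A x]]]]]]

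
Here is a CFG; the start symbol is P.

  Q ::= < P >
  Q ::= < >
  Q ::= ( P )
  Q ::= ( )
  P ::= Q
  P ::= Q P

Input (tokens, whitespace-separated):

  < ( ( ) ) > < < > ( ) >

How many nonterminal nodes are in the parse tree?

[P [Q < [P [Q ( [P [Q ( )]] )]] >] [P [Q < [P [Q < >] [P [Q ( )]]] >]]]

12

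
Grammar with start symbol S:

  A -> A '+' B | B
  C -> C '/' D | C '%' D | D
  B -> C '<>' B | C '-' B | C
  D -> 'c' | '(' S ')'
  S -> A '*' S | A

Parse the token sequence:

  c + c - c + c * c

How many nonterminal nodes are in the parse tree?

21

[S [A [A [A [B [C [D c]]]] + [B [C [D c]] - [B [C [D c]]]]] + [B [C [D c]]]] * [S [A [B [C [D c]]]]]]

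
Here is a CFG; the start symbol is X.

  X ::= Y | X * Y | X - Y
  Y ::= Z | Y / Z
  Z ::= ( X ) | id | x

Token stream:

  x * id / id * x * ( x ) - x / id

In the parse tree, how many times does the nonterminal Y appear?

[X [X [X [X [X [Y [Z x]]] * [Y [Y [Z id]] / [Z id]]] * [Y [Z x]]] * [Y [Z ( [X [Y [Z x]]] )]]] - [Y [Y [Z x]] / [Z id]]]

8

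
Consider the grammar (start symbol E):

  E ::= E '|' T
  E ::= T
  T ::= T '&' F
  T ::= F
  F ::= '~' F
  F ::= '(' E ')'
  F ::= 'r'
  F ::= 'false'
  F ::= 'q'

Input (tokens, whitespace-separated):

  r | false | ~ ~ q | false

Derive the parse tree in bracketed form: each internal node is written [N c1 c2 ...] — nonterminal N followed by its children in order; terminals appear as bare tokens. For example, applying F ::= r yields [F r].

[E [E [E [E [T [F r]]] | [T [F false]]] | [T [F ~ [F ~ [F q]]]]] | [T [F false]]]

E
E | T
E | T | T
E | T | T | T
T | T | T | T
F | T | T | T
r | T | T | T
r | F | T | T
r | false | T | T
r | false | F | T
r | false | ~ F | T
r | false | ~ ~ F | T
r | false | ~ ~ q | T
r | false | ~ ~ q | F
r | false | ~ ~ q | false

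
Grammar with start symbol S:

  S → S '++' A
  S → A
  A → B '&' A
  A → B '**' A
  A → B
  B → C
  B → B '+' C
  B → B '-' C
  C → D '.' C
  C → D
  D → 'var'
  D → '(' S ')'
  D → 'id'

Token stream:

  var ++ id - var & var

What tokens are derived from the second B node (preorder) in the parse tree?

[S [S [A [B [C [D var]]]]] ++ [A [B [B [C [D id]]] - [C [D var]]] & [A [B [C [D var]]]]]]

id - var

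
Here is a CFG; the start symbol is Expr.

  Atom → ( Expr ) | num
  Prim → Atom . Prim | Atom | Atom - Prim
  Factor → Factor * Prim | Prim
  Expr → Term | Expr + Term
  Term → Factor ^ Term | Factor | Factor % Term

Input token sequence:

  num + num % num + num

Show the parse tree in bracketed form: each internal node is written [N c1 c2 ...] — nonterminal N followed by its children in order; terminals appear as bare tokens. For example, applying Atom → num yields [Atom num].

Expr
Expr + Term
Expr + Term + Term
Term + Term + Term
Factor + Term + Term
Prim + Term + Term
Atom + Term + Term
num + Term + Term
num + Factor % Term + Term
num + Prim % Term + Term
num + Atom % Term + Term
num + num % Term + Term
num + num % Factor + Term
num + num % Prim + Term
num + num % Atom + Term
num + num % num + Term
num + num % num + Factor
num + num % num + Prim
num + num % num + Atom
num + num % num + num

[Expr [Expr [Expr [Term [Factor [Prim [Atom num]]]]] + [Term [Factor [Prim [Atom num]]] % [Term [Factor [Prim [Atom num]]]]]] + [Term [Factor [Prim [Atom num]]]]]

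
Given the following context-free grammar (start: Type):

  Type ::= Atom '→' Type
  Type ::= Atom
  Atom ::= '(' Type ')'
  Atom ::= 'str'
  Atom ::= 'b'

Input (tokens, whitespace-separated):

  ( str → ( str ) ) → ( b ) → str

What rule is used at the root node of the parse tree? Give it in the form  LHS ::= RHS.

[Type [Atom ( [Type [Atom str] → [Type [Atom ( [Type [Atom str]] )]]] )] → [Type [Atom ( [Type [Atom b]] )] → [Type [Atom str]]]]

Type ::= Atom '→' Type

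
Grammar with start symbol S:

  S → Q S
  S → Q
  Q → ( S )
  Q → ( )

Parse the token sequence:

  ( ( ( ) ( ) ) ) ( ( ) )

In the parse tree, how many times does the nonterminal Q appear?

[S [Q ( [S [Q ( [S [Q ( )] [S [Q ( )]]] )]] )] [S [Q ( [S [Q ( )]] )]]]

6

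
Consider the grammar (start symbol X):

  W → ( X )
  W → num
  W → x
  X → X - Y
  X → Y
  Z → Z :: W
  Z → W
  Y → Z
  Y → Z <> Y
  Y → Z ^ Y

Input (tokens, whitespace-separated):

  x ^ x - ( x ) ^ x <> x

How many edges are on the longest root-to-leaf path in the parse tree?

8

[X [X [Y [Z [W x]] ^ [Y [Z [W x]]]]] - [Y [Z [W ( [X [Y [Z [W x]]]] )]] ^ [Y [Z [W x]] <> [Y [Z [W x]]]]]]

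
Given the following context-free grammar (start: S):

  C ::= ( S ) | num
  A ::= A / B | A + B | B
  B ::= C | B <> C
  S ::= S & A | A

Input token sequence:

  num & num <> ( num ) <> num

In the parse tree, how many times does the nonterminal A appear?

[S [S [A [B [C num]]]] & [A [B [B [B [C num]] <> [C ( [S [A [B [C num]]]] )]] <> [C num]]]]

3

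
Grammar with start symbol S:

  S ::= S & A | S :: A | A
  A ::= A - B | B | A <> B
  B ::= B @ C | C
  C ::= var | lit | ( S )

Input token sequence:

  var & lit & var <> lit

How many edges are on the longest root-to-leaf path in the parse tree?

6

[S [S [S [A [B [C var]]]] & [A [B [C lit]]]] & [A [A [B [C var]]] <> [B [C lit]]]]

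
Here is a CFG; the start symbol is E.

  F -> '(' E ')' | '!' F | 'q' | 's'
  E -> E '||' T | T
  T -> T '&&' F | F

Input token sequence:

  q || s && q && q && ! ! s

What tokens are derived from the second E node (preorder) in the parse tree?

[E [E [T [F q]]] || [T [T [T [T [F s]] && [F q]] && [F q]] && [F ! [F ! [F s]]]]]

q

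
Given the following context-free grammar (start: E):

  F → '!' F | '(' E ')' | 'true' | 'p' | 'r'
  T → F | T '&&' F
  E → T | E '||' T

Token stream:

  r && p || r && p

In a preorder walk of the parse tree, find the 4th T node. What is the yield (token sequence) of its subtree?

[E [E [T [T [F r]] && [F p]]] || [T [T [F r]] && [F p]]]

r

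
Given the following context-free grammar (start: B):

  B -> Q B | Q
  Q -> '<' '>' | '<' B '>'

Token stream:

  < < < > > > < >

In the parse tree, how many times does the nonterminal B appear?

[B [Q < [B [Q < [B [Q < >]] >]] >] [B [Q < >]]]

4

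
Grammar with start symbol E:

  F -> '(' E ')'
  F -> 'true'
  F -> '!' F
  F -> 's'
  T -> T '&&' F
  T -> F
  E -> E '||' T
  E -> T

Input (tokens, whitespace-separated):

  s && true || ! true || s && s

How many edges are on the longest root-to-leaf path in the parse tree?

6

[E [E [E [T [T [F s]] && [F true]]] || [T [F ! [F true]]]] || [T [T [F s]] && [F s]]]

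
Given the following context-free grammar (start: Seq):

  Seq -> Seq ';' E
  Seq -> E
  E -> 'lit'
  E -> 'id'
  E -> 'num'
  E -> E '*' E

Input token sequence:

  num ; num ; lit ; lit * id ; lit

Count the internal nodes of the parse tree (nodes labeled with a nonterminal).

12

[Seq [Seq [Seq [Seq [Seq [E num]] ; [E num]] ; [E lit]] ; [E [E lit] * [E id]]] ; [E lit]]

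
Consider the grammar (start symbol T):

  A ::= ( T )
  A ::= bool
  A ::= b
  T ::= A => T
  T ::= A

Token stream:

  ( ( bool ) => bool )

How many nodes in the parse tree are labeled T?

[T [A ( [T [A ( [T [A bool]] )] => [T [A bool]]] )]]

4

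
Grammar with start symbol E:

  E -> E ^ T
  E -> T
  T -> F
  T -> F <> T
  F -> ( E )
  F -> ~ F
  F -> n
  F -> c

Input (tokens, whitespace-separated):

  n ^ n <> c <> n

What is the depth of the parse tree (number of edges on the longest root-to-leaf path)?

5

[E [E [T [F n]]] ^ [T [F n] <> [T [F c] <> [T [F n]]]]]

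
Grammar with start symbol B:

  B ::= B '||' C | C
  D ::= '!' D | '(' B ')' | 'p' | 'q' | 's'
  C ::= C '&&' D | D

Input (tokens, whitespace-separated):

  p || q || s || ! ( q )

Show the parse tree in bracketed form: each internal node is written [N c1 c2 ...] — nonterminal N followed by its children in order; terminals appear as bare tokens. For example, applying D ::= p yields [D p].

[B [B [B [B [C [D p]]] || [C [D q]]] || [C [D s]]] || [C [D ! [D ( [B [C [D q]]] )]]]]

B
B || C
B || C || C
B || C || C || C
C || C || C || C
D || C || C || C
p || C || C || C
p || D || C || C
p || q || C || C
p || q || D || C
p || q || s || C
p || q || s || D
p || q || s || ! D
p || q || s || ! ( B )
p || q || s || ! ( C )
p || q || s || ! ( D )
p || q || s || ! ( q )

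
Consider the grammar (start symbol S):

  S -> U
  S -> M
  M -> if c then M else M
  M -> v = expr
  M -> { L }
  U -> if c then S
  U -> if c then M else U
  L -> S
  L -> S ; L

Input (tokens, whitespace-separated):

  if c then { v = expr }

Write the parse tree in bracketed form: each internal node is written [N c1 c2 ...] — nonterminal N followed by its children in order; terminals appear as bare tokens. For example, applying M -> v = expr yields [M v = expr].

S
U
if c then S
if c then M
if c then { L }
if c then { S }
if c then { M }
if c then { v = expr }

[S [U if c then [S [M { [L [S [M v = expr]]] }]]]]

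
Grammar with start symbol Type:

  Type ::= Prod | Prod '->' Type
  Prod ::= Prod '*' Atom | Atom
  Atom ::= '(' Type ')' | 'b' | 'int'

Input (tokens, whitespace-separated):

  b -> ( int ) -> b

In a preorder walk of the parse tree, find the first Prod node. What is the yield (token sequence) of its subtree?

b

[Type [Prod [Atom b]] -> [Type [Prod [Atom ( [Type [Prod [Atom int]]] )]] -> [Type [Prod [Atom b]]]]]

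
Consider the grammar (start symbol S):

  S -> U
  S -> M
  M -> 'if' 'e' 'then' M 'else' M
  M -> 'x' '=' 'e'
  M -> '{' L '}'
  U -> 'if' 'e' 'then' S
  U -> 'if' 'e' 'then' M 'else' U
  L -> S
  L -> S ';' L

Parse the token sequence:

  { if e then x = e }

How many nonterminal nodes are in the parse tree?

[S [M { [L [S [U if e then [S [M x = e]]]]] }]]

7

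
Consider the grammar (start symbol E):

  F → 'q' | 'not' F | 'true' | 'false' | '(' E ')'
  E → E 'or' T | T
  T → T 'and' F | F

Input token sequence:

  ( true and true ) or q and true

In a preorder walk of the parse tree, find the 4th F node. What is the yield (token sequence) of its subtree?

q

[E [E [T [F ( [E [T [T [F true]] and [F true]]] )]]] or [T [T [F q]] and [F true]]]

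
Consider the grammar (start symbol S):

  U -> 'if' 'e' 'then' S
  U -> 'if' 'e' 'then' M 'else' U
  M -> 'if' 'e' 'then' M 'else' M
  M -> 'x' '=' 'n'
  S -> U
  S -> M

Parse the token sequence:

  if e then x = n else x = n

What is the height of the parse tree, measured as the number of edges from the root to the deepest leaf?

3

[S [M if e then [M x = n] else [M x = n]]]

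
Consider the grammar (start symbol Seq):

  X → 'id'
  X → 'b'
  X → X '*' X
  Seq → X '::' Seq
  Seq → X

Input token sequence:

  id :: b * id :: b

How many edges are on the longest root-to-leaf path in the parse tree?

[Seq [X id] :: [Seq [X [X b] * [X id]] :: [Seq [X b]]]]

4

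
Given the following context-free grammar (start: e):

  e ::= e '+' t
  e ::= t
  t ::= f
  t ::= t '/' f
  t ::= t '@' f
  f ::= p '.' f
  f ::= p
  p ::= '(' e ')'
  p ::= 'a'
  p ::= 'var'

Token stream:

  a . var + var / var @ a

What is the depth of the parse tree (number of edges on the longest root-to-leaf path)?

6

[e [e [t [f [p a] . [f [p var]]]]] + [t [t [t [f [p var]]] / [f [p var]]] @ [f [p a]]]]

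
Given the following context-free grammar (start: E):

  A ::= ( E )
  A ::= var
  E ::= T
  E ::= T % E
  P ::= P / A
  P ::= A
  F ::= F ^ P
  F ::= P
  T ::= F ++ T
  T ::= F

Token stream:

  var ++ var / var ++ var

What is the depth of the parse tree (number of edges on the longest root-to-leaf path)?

[E [T [F [P [A var]]] ++ [T [F [P [P [A var]] / [A var]]] ++ [T [F [P [A var]]]]]]]

7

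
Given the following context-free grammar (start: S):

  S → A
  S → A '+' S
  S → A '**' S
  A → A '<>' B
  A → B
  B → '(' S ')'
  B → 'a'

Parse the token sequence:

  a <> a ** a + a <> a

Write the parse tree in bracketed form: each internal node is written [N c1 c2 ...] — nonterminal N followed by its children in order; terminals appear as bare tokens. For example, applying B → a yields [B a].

[S [A [A [B a]] <> [B a]] ** [S [A [B a]] + [S [A [A [B a]] <> [B a]]]]]

S
A ** S
A <> B ** S
B <> B ** S
a <> B ** S
a <> a ** S
a <> a ** A + S
a <> a ** B + S
a <> a ** a + S
a <> a ** a + A
a <> a ** a + A <> B
a <> a ** a + B <> B
a <> a ** a + a <> B
a <> a ** a + a <> a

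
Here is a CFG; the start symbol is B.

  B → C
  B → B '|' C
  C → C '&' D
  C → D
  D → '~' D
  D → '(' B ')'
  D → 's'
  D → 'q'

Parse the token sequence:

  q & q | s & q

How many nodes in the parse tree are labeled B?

2

[B [B [C [C [D q]] & [D q]]] | [C [C [D s]] & [D q]]]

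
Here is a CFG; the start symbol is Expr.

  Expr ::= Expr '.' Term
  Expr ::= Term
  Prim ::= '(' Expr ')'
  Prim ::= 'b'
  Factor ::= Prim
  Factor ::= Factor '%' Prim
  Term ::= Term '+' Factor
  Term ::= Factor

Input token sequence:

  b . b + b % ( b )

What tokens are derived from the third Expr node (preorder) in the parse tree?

[Expr [Expr [Term [Factor [Prim b]]]] . [Term [Term [Factor [Prim b]]] + [Factor [Factor [Prim b]] % [Prim ( [Expr [Term [Factor [Prim b]]]] )]]]]

b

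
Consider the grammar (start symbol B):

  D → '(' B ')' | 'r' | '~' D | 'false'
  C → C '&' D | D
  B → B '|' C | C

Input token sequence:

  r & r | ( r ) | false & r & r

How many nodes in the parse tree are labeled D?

[B [B [B [C [C [D r]] & [D r]]] | [C [D ( [B [C [D r]]] )]]] | [C [C [C [D false]] & [D r]] & [D r]]]

7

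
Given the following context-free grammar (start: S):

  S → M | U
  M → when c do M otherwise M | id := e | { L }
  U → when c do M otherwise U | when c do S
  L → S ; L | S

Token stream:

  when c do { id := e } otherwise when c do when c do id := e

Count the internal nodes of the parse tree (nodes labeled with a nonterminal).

[S [U when c do [M { [L [S [M id := e]]] }] otherwise [U when c do [S [U when c do [S [M id := e]]]]]]]

11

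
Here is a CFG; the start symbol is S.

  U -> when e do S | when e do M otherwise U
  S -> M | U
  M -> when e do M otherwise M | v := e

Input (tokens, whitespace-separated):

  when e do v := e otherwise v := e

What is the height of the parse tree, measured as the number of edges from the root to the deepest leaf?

3

[S [M when e do [M v := e] otherwise [M v := e]]]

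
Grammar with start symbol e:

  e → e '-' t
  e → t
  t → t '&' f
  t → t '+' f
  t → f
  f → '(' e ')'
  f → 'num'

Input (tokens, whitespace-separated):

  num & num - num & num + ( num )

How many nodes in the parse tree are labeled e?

[e [e [t [t [f num]] & [f num]]] - [t [t [t [f num]] & [f num]] + [f ( [e [t [f num]]] )]]]

3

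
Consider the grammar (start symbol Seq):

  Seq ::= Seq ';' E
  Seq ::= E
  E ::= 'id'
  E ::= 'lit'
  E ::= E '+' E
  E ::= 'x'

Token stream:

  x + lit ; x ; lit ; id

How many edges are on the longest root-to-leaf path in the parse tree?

6

[Seq [Seq [Seq [Seq [E [E x] + [E lit]]] ; [E x]] ; [E lit]] ; [E id]]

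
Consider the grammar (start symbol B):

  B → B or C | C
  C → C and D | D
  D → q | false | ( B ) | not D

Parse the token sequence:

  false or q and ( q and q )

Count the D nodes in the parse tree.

5

[B [B [C [D false]]] or [C [C [D q]] and [D ( [B [C [C [D q]] and [D q]]] )]]]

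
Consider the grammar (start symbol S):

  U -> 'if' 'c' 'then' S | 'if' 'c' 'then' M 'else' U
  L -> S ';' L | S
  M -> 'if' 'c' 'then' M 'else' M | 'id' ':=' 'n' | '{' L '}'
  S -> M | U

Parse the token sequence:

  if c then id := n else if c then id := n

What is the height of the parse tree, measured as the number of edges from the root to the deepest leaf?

5

[S [U if c then [M id := n] else [U if c then [S [M id := n]]]]]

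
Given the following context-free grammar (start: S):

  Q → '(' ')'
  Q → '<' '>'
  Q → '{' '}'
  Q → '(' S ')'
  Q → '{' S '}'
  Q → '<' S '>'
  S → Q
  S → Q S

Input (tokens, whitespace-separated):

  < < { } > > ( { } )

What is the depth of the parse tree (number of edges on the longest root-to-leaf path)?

6

[S [Q < [S [Q < [S [Q { }]] >]] >] [S [Q ( [S [Q { }]] )]]]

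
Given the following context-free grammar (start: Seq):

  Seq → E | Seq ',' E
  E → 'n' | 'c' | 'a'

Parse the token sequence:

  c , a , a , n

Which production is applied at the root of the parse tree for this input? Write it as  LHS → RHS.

[Seq [Seq [Seq [Seq [E c]] , [E a]] , [E a]] , [E n]]

Seq → Seq ',' E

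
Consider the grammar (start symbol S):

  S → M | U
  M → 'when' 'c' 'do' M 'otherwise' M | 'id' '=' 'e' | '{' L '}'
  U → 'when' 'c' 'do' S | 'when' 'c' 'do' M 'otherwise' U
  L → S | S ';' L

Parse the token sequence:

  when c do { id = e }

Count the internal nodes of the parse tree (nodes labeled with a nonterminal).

[S [U when c do [S [M { [L [S [M id = e]]] }]]]]

7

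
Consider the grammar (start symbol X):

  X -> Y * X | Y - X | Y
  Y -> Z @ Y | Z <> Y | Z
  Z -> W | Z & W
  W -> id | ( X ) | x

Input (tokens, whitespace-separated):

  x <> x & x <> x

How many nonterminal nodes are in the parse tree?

[X [Y [Z [W x]] <> [Y [Z [Z [W x]] & [W x]] <> [Y [Z [W x]]]]]]

12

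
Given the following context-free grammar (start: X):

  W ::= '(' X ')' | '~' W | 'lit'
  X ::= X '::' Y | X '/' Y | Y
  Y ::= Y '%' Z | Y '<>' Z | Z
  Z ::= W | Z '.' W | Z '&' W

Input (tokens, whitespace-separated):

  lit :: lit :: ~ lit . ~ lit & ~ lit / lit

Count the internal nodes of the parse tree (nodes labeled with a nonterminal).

[X [X [X [X [Y [Z [W lit]]]] :: [Y [Z [W lit]]]] :: [Y [Z [Z [Z [W ~ [W lit]]] . [W ~ [W lit]]] & [W ~ [W lit]]]]] / [Y [Z [W lit]]]]

23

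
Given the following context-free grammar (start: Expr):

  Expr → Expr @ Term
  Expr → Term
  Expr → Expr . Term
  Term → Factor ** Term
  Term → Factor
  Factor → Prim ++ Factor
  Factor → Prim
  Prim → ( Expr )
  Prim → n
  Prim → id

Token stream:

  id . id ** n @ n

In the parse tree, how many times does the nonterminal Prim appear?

[Expr [Expr [Expr [Term [Factor [Prim id]]]] . [Term [Factor [Prim id]] ** [Term [Factor [Prim n]]]]] @ [Term [Factor [Prim n]]]]

4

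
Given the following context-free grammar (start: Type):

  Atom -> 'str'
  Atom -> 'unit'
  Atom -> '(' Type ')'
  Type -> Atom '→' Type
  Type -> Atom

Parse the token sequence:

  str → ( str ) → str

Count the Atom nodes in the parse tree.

4

[Type [Atom str] → [Type [Atom ( [Type [Atom str]] )] → [Type [Atom str]]]]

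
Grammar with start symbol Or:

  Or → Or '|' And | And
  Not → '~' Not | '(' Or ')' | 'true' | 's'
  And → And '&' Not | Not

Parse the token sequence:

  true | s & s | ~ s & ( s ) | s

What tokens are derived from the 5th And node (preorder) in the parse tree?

[Or [Or [Or [Or [And [Not true]]] | [And [And [Not s]] & [Not s]]] | [And [And [Not ~ [Not s]]] & [Not ( [Or [And [Not s]]] )]]] | [And [Not s]]]

~ s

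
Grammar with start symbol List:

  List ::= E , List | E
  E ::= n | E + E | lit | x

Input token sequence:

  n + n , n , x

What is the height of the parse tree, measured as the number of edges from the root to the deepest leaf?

[List [E [E n] + [E n]] , [List [E n] , [List [E x]]]]

4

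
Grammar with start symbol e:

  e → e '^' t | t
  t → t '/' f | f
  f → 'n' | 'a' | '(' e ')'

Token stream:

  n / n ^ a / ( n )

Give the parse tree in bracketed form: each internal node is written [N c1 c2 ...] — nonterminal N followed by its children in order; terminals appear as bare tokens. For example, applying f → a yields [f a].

[e [e [t [t [f n]] / [f n]]] ^ [t [t [f a]] / [f ( [e [t [f n]]] )]]]

e
e ^ t
t ^ t
t / f ^ t
f / f ^ t
n / f ^ t
n / n ^ t
n / n ^ t / f
n / n ^ f / f
n / n ^ a / f
n / n ^ a / ( e )
n / n ^ a / ( t )
n / n ^ a / ( f )
n / n ^ a / ( n )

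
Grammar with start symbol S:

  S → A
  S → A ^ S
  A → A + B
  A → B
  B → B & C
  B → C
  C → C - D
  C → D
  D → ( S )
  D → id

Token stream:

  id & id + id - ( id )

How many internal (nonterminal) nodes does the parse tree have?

19

[S [A [A [B [B [C [D id]]] & [C [D id]]]] + [B [C [C [D id]] - [D ( [S [A [B [C [D id]]]]] )]]]]]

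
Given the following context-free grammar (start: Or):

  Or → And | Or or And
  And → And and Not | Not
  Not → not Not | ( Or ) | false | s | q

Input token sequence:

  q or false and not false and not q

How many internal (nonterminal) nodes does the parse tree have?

12

[Or [Or [And [Not q]]] or [And [And [And [Not false]] and [Not not [Not false]]] and [Not not [Not q]]]]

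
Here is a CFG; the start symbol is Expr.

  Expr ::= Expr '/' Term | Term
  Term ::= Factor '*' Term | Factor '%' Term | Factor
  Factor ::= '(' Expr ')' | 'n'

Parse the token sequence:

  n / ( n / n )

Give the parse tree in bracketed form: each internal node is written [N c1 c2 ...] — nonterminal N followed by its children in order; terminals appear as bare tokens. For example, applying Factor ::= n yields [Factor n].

Expr
Expr / Term
Term / Term
Factor / Term
n / Term
n / Factor
n / ( Expr )
n / ( Expr / Term )
n / ( Term / Term )
n / ( Factor / Term )
n / ( n / Term )
n / ( n / Factor )
n / ( n / n )

[Expr [Expr [Term [Factor n]]] / [Term [Factor ( [Expr [Expr [Term [Factor n]]] / [Term [Factor n]]] )]]]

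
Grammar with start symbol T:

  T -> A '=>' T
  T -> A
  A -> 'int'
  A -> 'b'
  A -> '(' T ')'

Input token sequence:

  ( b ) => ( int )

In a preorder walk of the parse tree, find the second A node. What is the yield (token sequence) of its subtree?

[T [A ( [T [A b]] )] => [T [A ( [T [A int]] )]]]

b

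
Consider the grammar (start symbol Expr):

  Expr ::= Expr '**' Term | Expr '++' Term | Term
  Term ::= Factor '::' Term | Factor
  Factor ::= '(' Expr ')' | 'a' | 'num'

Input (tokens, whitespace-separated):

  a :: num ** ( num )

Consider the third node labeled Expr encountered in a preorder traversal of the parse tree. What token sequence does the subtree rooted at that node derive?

num

[Expr [Expr [Term [Factor a] :: [Term [Factor num]]]] ** [Term [Factor ( [Expr [Term [Factor num]]] )]]]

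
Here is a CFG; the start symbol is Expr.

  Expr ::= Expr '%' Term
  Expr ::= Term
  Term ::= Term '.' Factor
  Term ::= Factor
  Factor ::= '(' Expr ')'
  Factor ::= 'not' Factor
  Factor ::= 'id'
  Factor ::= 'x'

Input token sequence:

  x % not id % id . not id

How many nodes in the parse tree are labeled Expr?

3

[Expr [Expr [Expr [Term [Factor x]]] % [Term [Factor not [Factor id]]]] % [Term [Term [Factor id]] . [Factor not [Factor id]]]]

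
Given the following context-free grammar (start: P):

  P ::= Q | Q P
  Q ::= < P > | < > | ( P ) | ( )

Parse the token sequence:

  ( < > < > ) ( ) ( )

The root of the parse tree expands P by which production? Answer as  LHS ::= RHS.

[P [Q ( [P [Q < >] [P [Q < >]]] )] [P [Q ( )] [P [Q ( )]]]]

P ::= Q P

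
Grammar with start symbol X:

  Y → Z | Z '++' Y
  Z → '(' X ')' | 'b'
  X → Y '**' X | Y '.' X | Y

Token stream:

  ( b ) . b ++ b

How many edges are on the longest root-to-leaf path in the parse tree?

6

[X [Y [Z ( [X [Y [Z b]]] )]] . [X [Y [Z b] ++ [Y [Z b]]]]]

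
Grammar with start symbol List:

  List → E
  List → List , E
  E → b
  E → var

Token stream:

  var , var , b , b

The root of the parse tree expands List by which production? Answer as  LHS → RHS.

[List [List [List [List [E var]] , [E var]] , [E b]] , [E b]]

List → List , E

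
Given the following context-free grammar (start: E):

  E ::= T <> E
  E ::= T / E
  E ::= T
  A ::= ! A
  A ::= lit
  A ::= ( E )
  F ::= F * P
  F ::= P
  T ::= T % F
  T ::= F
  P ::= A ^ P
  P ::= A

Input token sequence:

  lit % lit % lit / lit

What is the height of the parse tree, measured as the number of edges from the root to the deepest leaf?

7

[E [T [T [T [F [P [A lit]]]] % [F [P [A lit]]]] % [F [P [A lit]]]] / [E [T [F [P [A lit]]]]]]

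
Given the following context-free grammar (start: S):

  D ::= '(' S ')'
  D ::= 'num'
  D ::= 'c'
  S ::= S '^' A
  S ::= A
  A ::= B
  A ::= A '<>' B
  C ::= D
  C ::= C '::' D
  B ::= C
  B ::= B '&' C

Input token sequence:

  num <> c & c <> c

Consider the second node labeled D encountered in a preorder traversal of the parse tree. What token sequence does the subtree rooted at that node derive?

[S [A [A [A [B [C [D num]]]] <> [B [B [C [D c]]] & [C [D c]]]] <> [B [C [D c]]]]]

c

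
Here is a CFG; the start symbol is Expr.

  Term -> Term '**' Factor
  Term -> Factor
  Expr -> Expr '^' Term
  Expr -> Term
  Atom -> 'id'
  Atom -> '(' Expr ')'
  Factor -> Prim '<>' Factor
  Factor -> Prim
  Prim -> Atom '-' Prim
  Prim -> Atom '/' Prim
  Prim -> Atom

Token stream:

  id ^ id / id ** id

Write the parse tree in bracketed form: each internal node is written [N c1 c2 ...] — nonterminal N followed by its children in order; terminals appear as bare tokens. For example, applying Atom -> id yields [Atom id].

Expr
Expr ^ Term
Term ^ Term
Factor ^ Term
Prim ^ Term
Atom ^ Term
id ^ Term
id ^ Term ** Factor
id ^ Factor ** Factor
id ^ Prim ** Factor
id ^ Atom / Prim ** Factor
id ^ id / Prim ** Factor
id ^ id / Atom ** Factor
id ^ id / id ** Factor
id ^ id / id ** Prim
id ^ id / id ** Atom
id ^ id / id ** id

[Expr [Expr [Term [Factor [Prim [Atom id]]]]] ^ [Term [Term [Factor [Prim [Atom id] / [Prim [Atom id]]]]] ** [Factor [Prim [Atom id]]]]]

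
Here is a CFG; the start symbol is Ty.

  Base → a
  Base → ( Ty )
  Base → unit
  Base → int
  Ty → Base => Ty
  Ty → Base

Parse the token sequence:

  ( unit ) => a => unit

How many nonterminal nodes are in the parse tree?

[Ty [Base ( [Ty [Base unit]] )] => [Ty [Base a] => [Ty [Base unit]]]]

8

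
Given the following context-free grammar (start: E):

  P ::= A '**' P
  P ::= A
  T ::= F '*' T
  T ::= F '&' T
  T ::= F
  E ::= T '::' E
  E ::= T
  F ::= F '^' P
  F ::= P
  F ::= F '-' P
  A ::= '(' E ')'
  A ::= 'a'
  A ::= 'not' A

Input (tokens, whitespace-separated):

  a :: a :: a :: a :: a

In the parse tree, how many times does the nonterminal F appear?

[E [T [F [P [A a]]]] :: [E [T [F [P [A a]]]] :: [E [T [F [P [A a]]]] :: [E [T [F [P [A a]]]] :: [E [T [F [P [A a]]]]]]]]]

5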